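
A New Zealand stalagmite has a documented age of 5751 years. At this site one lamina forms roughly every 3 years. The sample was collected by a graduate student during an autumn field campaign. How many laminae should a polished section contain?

1917 laminae

One lamina every 3 years means 5751 / 3 = 1917 laminae.
So 1917 laminae should be present.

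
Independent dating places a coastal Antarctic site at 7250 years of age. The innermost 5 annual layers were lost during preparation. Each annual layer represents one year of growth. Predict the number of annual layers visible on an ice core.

7245 annual layers

One annual layer per year gives 7250 annual layers over 7250 years.
Less the 5 uncaptured annual layers: 7250 − 5 = 7245.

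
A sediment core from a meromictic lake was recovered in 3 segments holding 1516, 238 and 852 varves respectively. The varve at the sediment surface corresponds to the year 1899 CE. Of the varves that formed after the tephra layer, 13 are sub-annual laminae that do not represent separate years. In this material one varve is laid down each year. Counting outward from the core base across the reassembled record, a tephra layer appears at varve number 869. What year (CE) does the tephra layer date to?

Total varves = 1516 + 238 + 852 = 2606.
Between varve 869 and the sediment surface there are 2606 − 869 = 1737 varves.
Removing the 13 false varves leaves 1737 − 13 = 1724 true varves beyond the tephra layer.
The varve at the sediment surface is 1899 CE, so the tephra layer dates to 1899 − 1724 = 175 CE.

175 CE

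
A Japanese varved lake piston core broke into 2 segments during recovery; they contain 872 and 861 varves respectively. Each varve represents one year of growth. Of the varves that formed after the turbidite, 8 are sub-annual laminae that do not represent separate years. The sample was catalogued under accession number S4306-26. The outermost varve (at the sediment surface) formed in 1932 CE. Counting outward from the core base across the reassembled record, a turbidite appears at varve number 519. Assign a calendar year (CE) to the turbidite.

Total varves = 872 + 861 = 1733.
1733 − 519 = 1214 varves lie beyond the turbidite toward the sediment surface.
Removing the 8 false varves leaves 1214 − 8 = 1206 true varves beyond the turbidite.
The varve at the sediment surface is 1932 CE, so the turbidite dates to 1932 − 1206 = 726 CE.

726 CE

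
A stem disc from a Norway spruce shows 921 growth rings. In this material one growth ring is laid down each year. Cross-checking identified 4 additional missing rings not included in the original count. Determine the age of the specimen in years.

Correcting the raw count gives 921 + 4 = 925 true growth rings.
With a one-to-one growth ring periodicity this is 925 years.

925 years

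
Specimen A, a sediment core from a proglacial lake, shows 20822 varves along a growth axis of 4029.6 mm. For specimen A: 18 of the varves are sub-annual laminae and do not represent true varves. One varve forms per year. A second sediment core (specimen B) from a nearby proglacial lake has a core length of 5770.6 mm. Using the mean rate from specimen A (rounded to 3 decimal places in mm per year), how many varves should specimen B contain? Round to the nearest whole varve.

Specimen A: correcting the raw count gives 20822 − 18 = 20804 true varves.
A: 4029.6 mm over 20804 years gives 4029.6 / 20804 ≈ 0.194 mm/year.
B spans 5770.6 / 0.194 = 29745.36 years ≈ 29745 varves.

29745 varves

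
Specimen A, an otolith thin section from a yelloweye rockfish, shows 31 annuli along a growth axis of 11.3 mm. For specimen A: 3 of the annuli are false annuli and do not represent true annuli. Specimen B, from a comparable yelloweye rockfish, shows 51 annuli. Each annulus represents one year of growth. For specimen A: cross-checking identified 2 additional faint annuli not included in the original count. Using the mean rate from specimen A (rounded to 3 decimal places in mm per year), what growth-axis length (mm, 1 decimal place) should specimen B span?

Specimen A: after corrections the count is 31 − 3 + 2 = 30 annuli.
A: Extension rate ≈ 11.3 / 30 = 0.377 mm/yr.
For B, 0.377 mm/year × 51 years = 19.2 mm.

19.2 mm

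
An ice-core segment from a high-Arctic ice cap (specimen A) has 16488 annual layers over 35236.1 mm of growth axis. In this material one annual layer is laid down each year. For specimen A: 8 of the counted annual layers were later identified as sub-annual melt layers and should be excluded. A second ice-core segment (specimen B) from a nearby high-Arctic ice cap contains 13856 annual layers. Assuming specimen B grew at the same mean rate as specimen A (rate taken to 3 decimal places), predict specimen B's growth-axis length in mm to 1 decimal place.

29624.1 mm

Specimen A: adjusted count: 16488 − 8 = 16480 annual layers.
A: 35236.1 mm over 16480 years gives 35236.1 / 16480 ≈ 2.138 mm/year.
For B, 2.138 mm/year × 13856 years = 29624.1 mm.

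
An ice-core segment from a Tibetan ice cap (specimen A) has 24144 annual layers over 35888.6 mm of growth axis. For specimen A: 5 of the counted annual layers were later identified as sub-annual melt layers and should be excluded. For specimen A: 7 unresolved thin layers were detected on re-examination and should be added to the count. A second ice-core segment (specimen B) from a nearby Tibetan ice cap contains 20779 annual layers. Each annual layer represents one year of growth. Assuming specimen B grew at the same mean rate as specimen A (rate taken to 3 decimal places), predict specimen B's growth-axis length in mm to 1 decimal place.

Specimen A: adjusted count: 24144 − 5 + 7 = 24146 annual layers.
A: Extension rate ≈ 35888.6 / 24146 = 1.486 mm/yr.
For B, 1.486 mm/year × 20779 years = 30877.6 mm.

30877.6 mm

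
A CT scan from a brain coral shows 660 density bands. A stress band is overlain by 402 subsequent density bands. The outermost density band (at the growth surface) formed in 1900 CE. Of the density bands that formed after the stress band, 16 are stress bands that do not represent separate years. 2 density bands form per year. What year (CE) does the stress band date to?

1707 CE

402 density bands formed after the stress band.
Excluding 16 false density bands: 402 − 16 = 386.
Dividing by 2 density bands per year: 386 / 2 = 193 years.
1900 − 193 = 1707 CE.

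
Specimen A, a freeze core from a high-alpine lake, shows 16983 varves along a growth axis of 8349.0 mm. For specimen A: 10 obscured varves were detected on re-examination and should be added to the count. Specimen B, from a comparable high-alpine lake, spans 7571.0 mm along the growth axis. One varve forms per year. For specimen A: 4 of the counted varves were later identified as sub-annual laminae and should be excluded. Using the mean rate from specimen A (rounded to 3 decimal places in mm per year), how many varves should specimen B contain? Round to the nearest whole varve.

15420 varves

Specimen A: adjusted count: 16983 − 4 + 10 = 16989 varves.
A: 8349.0 mm over 16989 years gives 8349.0 / 16989 ≈ 0.491 mm per year.
For B, 7571.0 / 0.491 = 15419.55 years ≈ 15420 varves.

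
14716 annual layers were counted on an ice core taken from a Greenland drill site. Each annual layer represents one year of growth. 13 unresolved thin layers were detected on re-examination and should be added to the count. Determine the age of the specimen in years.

14729 yr

After corrections the count is 14716 + 13 = 14729 annual layers.
At one annual layer per year, that is 14729 years.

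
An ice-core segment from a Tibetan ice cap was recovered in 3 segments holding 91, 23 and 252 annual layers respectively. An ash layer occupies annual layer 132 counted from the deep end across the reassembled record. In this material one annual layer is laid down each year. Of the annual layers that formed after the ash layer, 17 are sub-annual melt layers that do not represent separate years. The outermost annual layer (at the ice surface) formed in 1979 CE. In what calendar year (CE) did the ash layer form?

Total annual layers = 91 + 23 + 252 = 366.
366 − 132 = 234 annual layers lie beyond the ash layer toward the ice surface.
Removing the 17 false annual layers leaves 234 − 17 = 217 true annual layers beyond the ash layer.
1979 − 217 = 1762 CE.

1762 CE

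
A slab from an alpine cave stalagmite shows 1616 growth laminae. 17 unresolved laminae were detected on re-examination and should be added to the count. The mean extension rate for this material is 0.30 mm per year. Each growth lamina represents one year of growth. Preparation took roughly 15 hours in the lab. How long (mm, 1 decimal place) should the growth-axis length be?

Adjusted count: 1616 + 17 = 1633 growth laminae.
1633 years at 0.30 mm/year gives 0.30 × 1633 = 489.9 mm.

489.9 mm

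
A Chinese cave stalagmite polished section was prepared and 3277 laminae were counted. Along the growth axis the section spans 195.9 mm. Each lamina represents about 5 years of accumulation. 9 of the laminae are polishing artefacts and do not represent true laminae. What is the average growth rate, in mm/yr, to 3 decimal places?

Correcting the raw count gives 3277 − 9 = 3268 true laminae.
Multiplying by 5 years per lamina: 3268 × 5 = 16340 years.
Extension rate ≈ 195.9 / 16340 = 0.012 mm/yr.

0.012 mm/yr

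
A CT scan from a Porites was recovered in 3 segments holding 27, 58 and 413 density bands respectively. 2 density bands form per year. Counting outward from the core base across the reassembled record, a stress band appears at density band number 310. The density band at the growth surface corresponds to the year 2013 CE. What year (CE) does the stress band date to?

1919 CE

Total density bands = 27 + 58 + 413 = 498.
The stress band sits at density band 310 from the core base, so 498 − 310 = 188 density bands formed after it.
With 2 density bands per year, 188 / 2 = 94 years.
The density band at the growth surface is 2013 CE, so the stress band dates to 2013 − 94 = 1919 CE.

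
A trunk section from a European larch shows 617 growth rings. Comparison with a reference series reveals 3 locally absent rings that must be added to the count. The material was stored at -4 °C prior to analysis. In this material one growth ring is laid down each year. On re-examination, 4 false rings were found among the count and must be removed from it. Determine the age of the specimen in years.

Adjusted count: 617 − 4 + 3 = 616 growth rings.
At one growth ring per year, that is 616 years.

616 years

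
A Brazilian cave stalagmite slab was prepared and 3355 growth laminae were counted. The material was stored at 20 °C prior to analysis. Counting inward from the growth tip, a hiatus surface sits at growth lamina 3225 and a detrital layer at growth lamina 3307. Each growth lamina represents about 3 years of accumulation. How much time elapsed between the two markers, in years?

The two markers are separated by 3307 − 3225 = 82 growth laminae.
82 growth laminae at 3 years each span 82 × 3 = 246 years.

246 years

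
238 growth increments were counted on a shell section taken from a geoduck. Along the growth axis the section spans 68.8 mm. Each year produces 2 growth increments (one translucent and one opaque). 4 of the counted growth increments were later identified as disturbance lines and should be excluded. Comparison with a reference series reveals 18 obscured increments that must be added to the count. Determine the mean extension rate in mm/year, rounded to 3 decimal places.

True growth increment count = 238 − 4 + 18 = 252.
Dividing by 2 growth increments per year: 252 / 2 = 126 years.
Mean rate = 68.8 mm / 126 years ≈ 0.546 mm/year.

0.546 mm/year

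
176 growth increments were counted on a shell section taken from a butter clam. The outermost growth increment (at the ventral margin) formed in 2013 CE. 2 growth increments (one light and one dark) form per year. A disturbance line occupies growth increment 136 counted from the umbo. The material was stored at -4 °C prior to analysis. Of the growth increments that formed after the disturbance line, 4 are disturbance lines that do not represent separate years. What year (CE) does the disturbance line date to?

Between growth increment 136 and the ventral margin there are 176 − 136 = 40 growth increments.
Excluding 4 false growth increments: 40 − 4 = 36.
Dividing by 2 growth increments per year: 36 / 2 = 18 years.
2013 − 18 = 1995 CE.

1995 CE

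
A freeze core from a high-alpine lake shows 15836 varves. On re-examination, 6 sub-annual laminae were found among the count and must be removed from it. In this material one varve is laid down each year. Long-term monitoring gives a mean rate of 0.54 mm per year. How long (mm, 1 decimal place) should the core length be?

8548.2 mm

After corrections the count is 15836 − 6 = 15830 varves.
Length ≈ 0.54 × 15830 = 8548.2 mm.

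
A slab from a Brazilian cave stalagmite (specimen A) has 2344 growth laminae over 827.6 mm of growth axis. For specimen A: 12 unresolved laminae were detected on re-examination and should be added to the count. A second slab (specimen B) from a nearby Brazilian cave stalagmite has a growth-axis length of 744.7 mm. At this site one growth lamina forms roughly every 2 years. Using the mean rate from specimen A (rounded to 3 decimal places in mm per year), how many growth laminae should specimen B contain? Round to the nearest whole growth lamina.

2116 growth laminae

Specimen A: true growth lamina count = 2344 + 12 = 2356.
Specimen A: 2356 growth laminae at 2 years each span 2356 × 2 = 4712 years.
A: Mean rate = 827.6 mm / 4712 years ≈ 0.176 mm per year.
Specimen B: 744.7 mm / 0.176 mm per year = 4231.25 years; at 2 years per growth lamina that is 4231.25 / 2 ≈ 2116 growth laminae.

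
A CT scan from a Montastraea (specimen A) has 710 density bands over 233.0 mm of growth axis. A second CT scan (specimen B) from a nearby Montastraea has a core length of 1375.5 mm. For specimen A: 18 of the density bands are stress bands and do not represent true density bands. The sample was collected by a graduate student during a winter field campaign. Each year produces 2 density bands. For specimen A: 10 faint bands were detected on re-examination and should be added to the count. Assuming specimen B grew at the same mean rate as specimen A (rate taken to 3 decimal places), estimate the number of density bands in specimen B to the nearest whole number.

Specimen A: correcting the raw count gives 710 − 18 + 10 = 702 true density bands.
Specimen A: with 2 density bands per year, 702 / 2 = 351 years.
A: Mean rate = 233.0 mm / 351 years ≈ 0.664 mm per year.
Specimen B: 1375.5 mm / 0.664 mm per year = 2071.54 years; at 2 density bands per year that is 2071.54 × 2 ≈ 4143 density bands.

4143 density bands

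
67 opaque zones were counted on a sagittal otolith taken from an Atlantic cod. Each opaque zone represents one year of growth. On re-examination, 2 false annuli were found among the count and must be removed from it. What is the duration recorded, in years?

True opaque zone count = 67 − 2 = 65.
At one opaque zone per year, that is 65 years.

65 yr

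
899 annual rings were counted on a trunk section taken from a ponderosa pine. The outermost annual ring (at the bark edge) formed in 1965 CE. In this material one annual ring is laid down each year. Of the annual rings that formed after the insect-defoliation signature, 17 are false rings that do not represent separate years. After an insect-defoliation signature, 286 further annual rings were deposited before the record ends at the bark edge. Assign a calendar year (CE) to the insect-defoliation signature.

286 annual rings post-date the insect-defoliation signature.
Removing the 17 false annual rings leaves 286 − 17 = 269 true annual rings beyond the insect-defoliation signature.
1965 − 269 = 1696 CE.

1696 CE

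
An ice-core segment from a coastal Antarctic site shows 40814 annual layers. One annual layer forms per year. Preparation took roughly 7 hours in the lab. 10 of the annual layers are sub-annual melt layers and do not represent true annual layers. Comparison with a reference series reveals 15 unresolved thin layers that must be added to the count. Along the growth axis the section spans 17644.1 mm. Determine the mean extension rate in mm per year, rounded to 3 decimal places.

0.432 mm per year

Correcting the raw count gives 40814 − 10 + 15 = 40819 true annual layers.
Extension rate ≈ 17644.1 / 40819 = 0.432 mm per year.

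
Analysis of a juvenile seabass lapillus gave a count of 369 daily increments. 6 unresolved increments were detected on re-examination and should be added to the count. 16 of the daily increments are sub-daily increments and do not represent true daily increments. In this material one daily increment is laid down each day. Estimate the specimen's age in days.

359 days

Correcting the raw count gives 369 − 16 + 6 = 359 true daily increments.
At one daily increment per day, that is 359 days.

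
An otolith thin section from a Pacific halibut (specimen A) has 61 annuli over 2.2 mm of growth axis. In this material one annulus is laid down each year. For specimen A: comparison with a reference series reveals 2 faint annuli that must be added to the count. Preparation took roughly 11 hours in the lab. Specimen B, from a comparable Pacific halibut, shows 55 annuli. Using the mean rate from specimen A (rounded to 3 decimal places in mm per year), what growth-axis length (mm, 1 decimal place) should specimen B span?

1.9 mm

Specimen A: correcting the raw count gives 61 + 2 = 63 true annuli.
A: 2.2 mm over 63 years gives 2.2 / 63 ≈ 0.035 mm/year.
For B, 0.035 mm/year × 55 years = 1.9 mm.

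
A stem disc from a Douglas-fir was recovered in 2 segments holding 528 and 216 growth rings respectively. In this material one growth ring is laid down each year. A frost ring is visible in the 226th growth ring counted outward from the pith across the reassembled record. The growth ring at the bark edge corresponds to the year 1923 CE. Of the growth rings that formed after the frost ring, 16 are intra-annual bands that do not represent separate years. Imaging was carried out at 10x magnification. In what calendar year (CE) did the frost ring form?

1421 CE

Total growth rings = 528 + 216 = 744.
744 − 226 = 518 growth rings lie beyond the frost ring toward the bark edge.
Excluding 16 false growth rings: 518 − 16 = 502.
The growth ring at the bark edge is 1923 CE, so the frost ring dates to 1923 − 502 = 1421 CE.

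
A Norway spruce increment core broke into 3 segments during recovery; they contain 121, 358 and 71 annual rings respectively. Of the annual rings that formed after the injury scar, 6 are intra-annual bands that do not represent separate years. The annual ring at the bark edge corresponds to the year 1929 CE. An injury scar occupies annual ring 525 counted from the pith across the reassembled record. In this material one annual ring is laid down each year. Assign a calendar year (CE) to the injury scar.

1910 CE

Total annual rings = 121 + 358 + 71 = 550.
Between annual ring 525 and the bark edge there are 550 − 525 = 25 annual rings.
25 − 6 false = 19 true annual rings after the injury scar.
The annual ring at the bark edge is 1929 CE, so the injury scar dates to 1929 − 19 = 1910 CE.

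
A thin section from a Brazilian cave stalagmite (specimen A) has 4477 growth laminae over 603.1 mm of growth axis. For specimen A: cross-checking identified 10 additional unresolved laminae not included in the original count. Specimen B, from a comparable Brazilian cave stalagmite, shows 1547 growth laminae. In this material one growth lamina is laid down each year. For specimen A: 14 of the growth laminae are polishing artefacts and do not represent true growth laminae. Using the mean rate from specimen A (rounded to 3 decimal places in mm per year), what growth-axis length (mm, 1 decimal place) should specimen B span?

208.8 mm

Specimen A: true growth lamina count = 4477 − 14 + 10 = 4473.
A: Extension rate ≈ 603.1 / 4473 = 0.135 mm per year.
For B, 0.135 mm/year × 1547 years = 208.8 mm.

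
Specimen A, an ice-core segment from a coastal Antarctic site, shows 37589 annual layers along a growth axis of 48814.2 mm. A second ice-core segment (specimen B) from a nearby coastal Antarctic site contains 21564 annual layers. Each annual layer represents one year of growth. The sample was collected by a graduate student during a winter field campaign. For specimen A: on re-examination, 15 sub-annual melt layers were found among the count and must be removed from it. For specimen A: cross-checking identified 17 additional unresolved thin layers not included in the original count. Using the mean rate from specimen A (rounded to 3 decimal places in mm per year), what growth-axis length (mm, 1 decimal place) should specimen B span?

28011.6 mm

Specimen A: correcting the raw count gives 37589 − 15 + 17 = 37591 true annual layers.
A: Extension rate ≈ 48814.2 / 37591 = 1.299 mm/year.
Length of B = 1.299 × 21564 = 28011.6 mm.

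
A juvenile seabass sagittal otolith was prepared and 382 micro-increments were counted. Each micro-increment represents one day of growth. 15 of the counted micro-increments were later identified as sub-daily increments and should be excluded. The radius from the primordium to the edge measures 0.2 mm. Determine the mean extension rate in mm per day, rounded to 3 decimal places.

0.001 mm per day

Adjusted count: 382 − 15 = 367 micro-increments.
0.2 mm over 367 days gives 0.2 / 367 ≈ 0.001 mm per day.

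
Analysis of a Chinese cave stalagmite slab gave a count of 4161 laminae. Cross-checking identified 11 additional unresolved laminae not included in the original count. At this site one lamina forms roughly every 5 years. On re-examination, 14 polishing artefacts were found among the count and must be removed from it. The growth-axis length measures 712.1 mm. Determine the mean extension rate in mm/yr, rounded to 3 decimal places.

Adjusted count: 4161 − 14 + 11 = 4158 laminae.
4158 laminae at 5 years each span 4158 × 5 = 20790 years.
Mean rate = 712.1 mm / 20790 years ≈ 0.034 mm/yr.

0.034 mm/yr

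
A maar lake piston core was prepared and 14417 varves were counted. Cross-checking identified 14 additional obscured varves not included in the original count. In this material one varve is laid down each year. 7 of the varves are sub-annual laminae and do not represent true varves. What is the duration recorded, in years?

True varve count = 14417 − 7 + 14 = 14424.
At one varve per year, that is 14424 years.

14424 years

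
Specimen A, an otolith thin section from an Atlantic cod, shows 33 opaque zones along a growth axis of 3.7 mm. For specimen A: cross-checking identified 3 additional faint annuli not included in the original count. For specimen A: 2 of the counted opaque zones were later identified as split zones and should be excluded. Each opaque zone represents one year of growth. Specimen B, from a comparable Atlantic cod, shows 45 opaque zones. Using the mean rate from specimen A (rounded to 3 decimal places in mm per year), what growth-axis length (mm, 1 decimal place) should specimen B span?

4.9 mm

Specimen A: adjusted count: 33 − 2 + 3 = 34 opaque zones.
A: Mean rate = 3.7 mm / 34 years ≈ 0.109 mm per year.
Length of B = 0.109 × 45 = 4.9 mm.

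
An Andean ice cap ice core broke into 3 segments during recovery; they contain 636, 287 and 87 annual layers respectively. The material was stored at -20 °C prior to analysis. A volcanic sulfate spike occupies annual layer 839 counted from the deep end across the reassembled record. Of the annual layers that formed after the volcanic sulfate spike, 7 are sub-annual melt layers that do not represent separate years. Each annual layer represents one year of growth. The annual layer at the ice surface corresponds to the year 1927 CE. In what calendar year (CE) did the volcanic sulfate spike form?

Total annual layers = 636 + 287 + 87 = 1010.
Between annual layer 839 and the ice surface there are 1010 − 839 = 171 annual layers.
Excluding 7 false annual layers: 171 − 7 = 164.
Counting back 164 years from 1927 CE places the volcanic sulfate spike in 1927 − 164 = 1763 CE.

1763 CE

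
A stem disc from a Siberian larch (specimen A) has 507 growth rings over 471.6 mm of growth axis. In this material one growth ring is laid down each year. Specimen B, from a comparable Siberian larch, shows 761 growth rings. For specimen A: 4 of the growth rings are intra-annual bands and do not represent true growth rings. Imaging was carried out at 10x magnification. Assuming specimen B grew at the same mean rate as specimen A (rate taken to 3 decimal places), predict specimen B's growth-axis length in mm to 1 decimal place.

713.8 mm

Specimen A: after corrections the count is 507 − 4 = 503 growth rings.
A: Extension rate ≈ 471.6 / 503 = 0.938 mm/year.
B's length ≈ 0.938 × 761 = 713.8 mm.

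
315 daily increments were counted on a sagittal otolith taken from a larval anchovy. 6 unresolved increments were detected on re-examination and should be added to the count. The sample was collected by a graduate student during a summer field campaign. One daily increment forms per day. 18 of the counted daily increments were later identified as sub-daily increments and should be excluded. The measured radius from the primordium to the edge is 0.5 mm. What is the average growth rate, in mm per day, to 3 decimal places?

0.002 mm per day

Adjusted count: 315 − 18 + 6 = 303 daily increments.
Mean rate = 0.5 mm / 303 days ≈ 0.002 mm per day.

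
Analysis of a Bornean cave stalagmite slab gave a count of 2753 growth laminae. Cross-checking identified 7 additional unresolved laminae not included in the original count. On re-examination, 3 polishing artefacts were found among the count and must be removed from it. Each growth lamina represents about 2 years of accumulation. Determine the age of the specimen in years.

Adjusted count: 2753 − 3 + 7 = 2757 growth laminae.
At 2 years per growth lamina, 2757 × 2 = 5514 years.

5514 years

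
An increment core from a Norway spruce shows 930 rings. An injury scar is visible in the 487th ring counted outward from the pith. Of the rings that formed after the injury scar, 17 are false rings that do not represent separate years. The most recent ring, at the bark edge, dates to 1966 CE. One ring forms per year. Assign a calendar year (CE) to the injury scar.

1540 CE

Between ring 487 and the bark edge there are 930 − 487 = 443 rings.
443 − 17 false = 426 true rings after the injury scar.
Counting back 426 years from 1966 CE places the injury scar in 1966 − 426 = 1540 CE.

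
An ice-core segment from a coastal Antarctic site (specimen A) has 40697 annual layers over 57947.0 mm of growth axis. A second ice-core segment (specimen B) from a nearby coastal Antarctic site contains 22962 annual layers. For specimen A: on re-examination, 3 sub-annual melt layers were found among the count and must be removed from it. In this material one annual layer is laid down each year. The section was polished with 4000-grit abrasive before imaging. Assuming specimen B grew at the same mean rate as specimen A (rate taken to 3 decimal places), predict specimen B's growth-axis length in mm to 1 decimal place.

Specimen A: true annual layer count = 40697 − 3 = 40694.
A: Mean rate = 57947.0 mm / 40694 years ≈ 1.424 mm per year.
B's length ≈ 1.424 × 22962 = 32697.9 mm.

32697.9 mm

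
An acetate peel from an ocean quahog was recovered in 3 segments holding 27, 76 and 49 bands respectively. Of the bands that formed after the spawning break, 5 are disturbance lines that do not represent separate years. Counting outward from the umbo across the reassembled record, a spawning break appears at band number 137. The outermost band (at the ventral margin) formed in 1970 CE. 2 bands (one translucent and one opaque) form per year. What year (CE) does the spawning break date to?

1965 CE

Total bands = 27 + 76 + 49 = 152.
The spawning break sits at band 137 from the umbo, so 152 − 137 = 15 bands formed after it.
Excluding 5 false bands: 15 − 5 = 10.
10 bands at 2 per year is 10 / 2 = 5 years.
1970 − 5 = 1965 CE.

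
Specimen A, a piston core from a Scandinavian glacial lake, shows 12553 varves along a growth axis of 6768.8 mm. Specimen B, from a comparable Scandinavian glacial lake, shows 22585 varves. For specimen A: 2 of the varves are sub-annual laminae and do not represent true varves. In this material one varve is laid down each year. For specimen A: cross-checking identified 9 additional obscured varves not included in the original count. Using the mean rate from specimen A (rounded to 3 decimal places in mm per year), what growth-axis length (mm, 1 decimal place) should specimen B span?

12173.3 mm

Specimen A: correcting the raw count gives 12553 − 2 + 9 = 12560 true varves.
A: Mean rate = 6768.8 mm / 12560 years ≈ 0.539 mm/yr.
B's length ≈ 0.539 × 22585 = 12173.3 mm.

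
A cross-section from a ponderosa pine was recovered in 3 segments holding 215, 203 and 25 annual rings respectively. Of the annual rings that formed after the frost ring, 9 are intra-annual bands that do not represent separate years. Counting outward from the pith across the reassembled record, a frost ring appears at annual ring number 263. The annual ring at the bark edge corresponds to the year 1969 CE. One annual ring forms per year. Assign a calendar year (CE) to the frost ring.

1798 CE

Total annual rings = 215 + 203 + 25 = 443.
443 − 263 = 180 annual rings lie beyond the frost ring toward the bark edge.
180 − 9 false = 171 true annual rings after the frost ring.
1969 − 171 = 1798 CE.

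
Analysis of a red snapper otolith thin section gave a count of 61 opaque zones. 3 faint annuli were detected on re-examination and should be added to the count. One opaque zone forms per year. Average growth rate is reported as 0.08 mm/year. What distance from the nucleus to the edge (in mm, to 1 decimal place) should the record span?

5.1 mm

Correcting the raw count gives 61 + 3 = 64 true opaque zones.
64 years at 0.08 mm/year gives 0.08 × 64 = 5.1 mm.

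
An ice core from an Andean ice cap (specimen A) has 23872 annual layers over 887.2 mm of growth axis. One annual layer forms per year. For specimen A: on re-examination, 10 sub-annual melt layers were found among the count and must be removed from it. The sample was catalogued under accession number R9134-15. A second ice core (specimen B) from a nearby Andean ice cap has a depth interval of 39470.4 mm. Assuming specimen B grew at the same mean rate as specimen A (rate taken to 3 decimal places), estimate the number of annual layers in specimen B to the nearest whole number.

1066768 annual layers

Specimen A: correcting the raw count gives 23872 − 10 = 23862 true annual layers.
A: Mean rate = 887.2 mm / 23862 years ≈ 0.037 mm per year.
Specimen B: 39470.4 mm / 0.037 mm per year = 1066767.57 years ≈ 1066768 annual layers.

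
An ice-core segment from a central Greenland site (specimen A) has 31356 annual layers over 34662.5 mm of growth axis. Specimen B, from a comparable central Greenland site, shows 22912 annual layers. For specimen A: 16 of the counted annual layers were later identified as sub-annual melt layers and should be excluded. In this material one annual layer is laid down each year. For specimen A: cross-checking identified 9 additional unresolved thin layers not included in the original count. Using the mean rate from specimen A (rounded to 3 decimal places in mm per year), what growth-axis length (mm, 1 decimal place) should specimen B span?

Specimen A: correcting the raw count gives 31356 − 16 + 9 = 31349 true annual layers.
A: Extension rate ≈ 34662.5 / 31349 = 1.106 mm per year.
Length of B = 1.106 × 22912 = 25340.7 mm.

25340.7 mm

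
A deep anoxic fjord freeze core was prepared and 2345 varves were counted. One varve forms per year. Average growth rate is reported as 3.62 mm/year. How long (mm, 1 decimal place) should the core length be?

The record spans 2345 years at 3.62 mm per year.
Predicted length = 3.62 mm/year × 2345 years = 8488.9 mm.

8488.9 mm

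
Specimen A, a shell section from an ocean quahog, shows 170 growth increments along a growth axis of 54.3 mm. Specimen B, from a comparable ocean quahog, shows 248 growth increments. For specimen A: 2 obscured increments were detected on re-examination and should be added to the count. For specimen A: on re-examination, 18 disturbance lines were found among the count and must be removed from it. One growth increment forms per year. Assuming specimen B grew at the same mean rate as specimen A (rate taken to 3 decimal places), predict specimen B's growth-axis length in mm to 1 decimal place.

Specimen A: after corrections the count is 170 − 18 + 2 = 154 growth increments.
A: Extension rate ≈ 54.3 / 154 = 0.353 mm/year.
B's length ≈ 0.353 × 248 = 87.5 mm.

87.5 mm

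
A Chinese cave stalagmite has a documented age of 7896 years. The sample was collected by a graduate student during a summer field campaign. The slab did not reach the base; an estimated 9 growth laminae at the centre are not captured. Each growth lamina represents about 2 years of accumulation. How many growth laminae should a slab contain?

3939 growth laminae

One growth lamina every 2 years means 7896 / 2 = 3948 growth laminae.
Subtracting the 9 growth laminae not captured gives 3948 − 9 = 3939 growth laminae in the record.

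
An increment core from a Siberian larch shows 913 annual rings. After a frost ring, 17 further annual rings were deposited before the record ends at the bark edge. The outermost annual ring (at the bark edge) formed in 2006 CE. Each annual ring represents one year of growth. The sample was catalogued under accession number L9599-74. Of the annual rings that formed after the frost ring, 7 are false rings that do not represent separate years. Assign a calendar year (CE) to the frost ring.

There are 17 annual rings younger than the frost ring.
Excluding 7 false annual rings: 17 − 7 = 10.
The annual ring at the bark edge is 2006 CE, so the frost ring dates to 2006 − 10 = 1996 CE.

1996 CE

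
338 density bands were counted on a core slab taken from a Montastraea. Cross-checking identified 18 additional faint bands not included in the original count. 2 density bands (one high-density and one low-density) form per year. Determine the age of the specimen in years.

178 years

Correcting the raw count gives 338 + 18 = 356 true density bands.
With 2 density bands per year, 356 / 2 = 178 years.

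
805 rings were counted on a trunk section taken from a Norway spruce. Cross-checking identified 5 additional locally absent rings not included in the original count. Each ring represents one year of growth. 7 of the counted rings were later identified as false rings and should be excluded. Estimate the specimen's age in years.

803 years

Adjusted count: 805 − 7 + 5 = 803 rings.
One ring per year makes the duration 803 years.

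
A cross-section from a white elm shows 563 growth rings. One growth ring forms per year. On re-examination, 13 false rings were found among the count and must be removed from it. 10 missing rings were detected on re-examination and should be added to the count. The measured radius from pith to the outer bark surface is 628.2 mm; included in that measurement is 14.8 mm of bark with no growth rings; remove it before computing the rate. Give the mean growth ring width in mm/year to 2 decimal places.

1.10 mm/year

True growth ring count = 563 − 13 + 10 = 560.
Removing the 14.8 mm offcut leaves 628.2 − 14.8 = 613.4 mm.
Mean rate = 613.4 mm / 560 years ≈ 1.10 mm/year.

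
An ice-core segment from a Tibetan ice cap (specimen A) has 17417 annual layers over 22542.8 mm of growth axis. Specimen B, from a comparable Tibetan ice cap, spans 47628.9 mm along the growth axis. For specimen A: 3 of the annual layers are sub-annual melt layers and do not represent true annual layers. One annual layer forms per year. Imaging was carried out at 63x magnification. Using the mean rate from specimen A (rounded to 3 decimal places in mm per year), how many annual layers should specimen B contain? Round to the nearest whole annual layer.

36779 annual layers

Specimen A: adjusted count: 17417 − 3 = 17414 annual layers.
A: Mean rate = 22542.8 mm / 17414 years ≈ 1.295 mm/year.
Specimen B: 47628.9 mm / 1.295 mm per year = 36779.07 years ≈ 36779 annual layers.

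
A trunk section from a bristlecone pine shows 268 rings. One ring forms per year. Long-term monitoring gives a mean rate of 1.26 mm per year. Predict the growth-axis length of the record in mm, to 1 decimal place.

337.7 mm

The record spans 268 years at 1.26 mm per year.
268 years at 1.26 mm/year gives 1.26 × 268 = 337.7 mm.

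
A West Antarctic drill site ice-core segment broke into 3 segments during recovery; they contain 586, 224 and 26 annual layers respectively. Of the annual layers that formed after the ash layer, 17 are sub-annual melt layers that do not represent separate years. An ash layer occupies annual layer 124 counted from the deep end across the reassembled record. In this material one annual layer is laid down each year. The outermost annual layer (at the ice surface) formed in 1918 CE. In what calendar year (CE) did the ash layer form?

Total annual layers = 586 + 224 + 26 = 836.
836 − 124 = 712 annual layers lie beyond the ash layer toward the ice surface.
Removing the 17 false annual layers leaves 712 − 17 = 695 true annual layers beyond the ash layer.
1918 − 695 = 1223 CE.

1223 CE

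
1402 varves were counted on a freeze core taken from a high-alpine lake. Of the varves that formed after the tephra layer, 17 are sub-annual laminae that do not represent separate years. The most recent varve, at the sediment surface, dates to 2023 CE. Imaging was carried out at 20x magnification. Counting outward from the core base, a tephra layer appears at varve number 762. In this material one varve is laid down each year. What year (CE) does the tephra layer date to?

1402 − 762 = 640 varves lie beyond the tephra layer toward the sediment surface.
Removing the 17 false varves leaves 640 − 17 = 623 true varves beyond the tephra layer.
Counting back 623 years from 2023 CE places the tephra layer in 2023 − 623 = 1400 CE.

1400 CE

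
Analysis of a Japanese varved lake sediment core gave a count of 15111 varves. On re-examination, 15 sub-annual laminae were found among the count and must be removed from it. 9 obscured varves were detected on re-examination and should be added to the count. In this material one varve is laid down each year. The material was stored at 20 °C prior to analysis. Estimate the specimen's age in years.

Adjusted count: 15111 − 15 + 9 = 15105 varves.
With a one-to-one varve periodicity this is 15105 years.

15105 yr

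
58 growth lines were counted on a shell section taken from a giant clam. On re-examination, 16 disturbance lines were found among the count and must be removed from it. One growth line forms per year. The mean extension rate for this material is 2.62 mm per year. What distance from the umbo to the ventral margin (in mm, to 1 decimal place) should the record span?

Correcting the raw count gives 58 − 16 = 42 true growth lines.
42 years at 2.62 mm/year gives 2.62 × 42 = 110.0 mm.

110.0 mm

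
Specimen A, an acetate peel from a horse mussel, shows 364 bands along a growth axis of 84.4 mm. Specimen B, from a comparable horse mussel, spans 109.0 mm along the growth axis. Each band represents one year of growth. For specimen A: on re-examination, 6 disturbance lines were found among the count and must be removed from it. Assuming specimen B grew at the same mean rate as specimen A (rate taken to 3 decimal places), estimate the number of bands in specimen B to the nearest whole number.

462 bands

Specimen A: after corrections the count is 364 − 6 = 358 bands.
A: 84.4 mm over 358 years gives 84.4 / 358 ≈ 0.236 mm/year.
Specimen B: 109.0 mm / 0.236 mm per year = 461.86 years ≈ 462 bands.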